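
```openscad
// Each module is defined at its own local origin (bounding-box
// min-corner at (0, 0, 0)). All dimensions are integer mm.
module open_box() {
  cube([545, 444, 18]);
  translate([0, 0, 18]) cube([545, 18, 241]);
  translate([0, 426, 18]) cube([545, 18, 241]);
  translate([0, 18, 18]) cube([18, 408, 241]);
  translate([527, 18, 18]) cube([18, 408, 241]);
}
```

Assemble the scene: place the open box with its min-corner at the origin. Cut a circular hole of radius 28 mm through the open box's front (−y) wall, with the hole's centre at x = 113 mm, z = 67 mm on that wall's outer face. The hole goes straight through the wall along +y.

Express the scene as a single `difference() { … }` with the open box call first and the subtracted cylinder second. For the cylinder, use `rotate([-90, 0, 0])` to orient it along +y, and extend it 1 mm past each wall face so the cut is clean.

difference() {
  open_box();
  translate([113, -1, 67]) rotate([-90, 0, 0]) cylinder(h = 20, r = 28);
}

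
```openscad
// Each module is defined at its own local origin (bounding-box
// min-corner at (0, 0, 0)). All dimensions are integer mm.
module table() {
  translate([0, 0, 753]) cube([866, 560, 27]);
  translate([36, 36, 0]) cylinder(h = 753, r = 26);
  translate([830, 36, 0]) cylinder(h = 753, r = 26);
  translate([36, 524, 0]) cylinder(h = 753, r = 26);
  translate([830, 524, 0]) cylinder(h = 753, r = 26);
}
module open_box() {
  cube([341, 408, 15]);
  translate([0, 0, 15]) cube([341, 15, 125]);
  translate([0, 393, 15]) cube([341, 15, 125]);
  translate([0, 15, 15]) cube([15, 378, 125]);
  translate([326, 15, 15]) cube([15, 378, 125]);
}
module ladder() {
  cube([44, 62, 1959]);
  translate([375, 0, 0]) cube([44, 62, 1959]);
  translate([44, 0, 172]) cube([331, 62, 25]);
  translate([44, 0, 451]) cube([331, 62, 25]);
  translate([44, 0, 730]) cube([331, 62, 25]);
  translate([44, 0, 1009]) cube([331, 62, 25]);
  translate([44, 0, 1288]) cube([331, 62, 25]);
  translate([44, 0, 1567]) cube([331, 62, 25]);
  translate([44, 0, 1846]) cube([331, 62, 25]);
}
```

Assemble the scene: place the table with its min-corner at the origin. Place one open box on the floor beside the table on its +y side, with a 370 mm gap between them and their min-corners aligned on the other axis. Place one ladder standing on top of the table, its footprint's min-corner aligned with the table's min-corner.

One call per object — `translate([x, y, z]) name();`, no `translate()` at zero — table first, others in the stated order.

table();
translate([0, 930, 0]) open_box();
translate([0, 0, 780]) ladder();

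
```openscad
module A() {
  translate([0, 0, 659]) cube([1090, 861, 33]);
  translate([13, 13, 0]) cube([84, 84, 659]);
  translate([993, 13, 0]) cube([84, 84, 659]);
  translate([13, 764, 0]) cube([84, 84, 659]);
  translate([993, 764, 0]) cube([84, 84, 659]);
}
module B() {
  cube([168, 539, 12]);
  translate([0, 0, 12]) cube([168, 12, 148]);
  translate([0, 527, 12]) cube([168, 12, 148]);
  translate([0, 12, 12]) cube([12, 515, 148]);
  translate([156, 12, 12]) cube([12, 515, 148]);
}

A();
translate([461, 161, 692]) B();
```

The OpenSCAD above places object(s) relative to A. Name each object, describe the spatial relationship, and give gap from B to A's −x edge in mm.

A is a table. B is an open box. The open box is on top of the table, centred. The gap from the open box to the table's −x edge is 461 mm.

The open box's min-x is at 461; the table's min-x is 0; gap = 461 mm.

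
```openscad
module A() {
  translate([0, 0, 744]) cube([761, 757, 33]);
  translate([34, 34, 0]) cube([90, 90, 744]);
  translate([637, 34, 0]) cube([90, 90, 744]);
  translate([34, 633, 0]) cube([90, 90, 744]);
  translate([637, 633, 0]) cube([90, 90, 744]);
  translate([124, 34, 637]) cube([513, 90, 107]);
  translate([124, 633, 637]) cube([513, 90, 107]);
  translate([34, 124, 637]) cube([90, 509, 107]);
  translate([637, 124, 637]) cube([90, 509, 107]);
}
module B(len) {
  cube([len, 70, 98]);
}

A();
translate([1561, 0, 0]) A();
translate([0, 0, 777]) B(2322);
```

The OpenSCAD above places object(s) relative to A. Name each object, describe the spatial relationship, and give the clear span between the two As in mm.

Second table starts at x = 1561; first ends at x = 761; clear span = 1561 − 761 = 800 mm.

A is a table. B is a beam. A beam spans the tops of two tables. The clear span between the two tables is 800 mm.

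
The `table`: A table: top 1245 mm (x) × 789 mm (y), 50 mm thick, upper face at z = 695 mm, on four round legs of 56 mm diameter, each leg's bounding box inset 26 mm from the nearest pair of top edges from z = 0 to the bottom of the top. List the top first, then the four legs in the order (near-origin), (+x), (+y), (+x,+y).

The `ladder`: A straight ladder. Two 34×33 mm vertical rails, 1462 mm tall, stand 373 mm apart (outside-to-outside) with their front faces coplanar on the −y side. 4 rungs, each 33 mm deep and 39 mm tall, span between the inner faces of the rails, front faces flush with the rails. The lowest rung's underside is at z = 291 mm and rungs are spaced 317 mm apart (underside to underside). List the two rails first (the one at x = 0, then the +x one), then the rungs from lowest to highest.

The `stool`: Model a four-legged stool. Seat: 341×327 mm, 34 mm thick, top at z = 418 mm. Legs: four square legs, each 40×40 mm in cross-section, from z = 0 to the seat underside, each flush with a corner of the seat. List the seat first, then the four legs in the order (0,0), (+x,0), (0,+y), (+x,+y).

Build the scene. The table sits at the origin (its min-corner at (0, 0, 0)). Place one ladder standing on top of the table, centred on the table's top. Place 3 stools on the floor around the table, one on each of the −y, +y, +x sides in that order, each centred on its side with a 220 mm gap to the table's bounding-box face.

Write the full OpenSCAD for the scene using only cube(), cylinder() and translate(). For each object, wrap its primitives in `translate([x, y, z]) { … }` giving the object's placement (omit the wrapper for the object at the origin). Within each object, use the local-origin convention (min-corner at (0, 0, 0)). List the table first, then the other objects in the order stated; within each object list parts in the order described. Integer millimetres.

translate([0, 0, 645]) cube([1245, 789, 50]);
translate([54, 54, 0]) cylinder(h = 645, r = 28);
translate([1191, 54, 0]) cylinder(h = 645, r = 28);
translate([54, 735, 0]) cylinder(h = 645, r = 28);
translate([1191, 735, 0]) cylinder(h = 645, r = 28);
translate([436, 378, 695]) {
  cube([34, 33, 1462]);
  translate([339, 0, 0]) cube([34, 33, 1462]);
  translate([34, 0, 291]) cube([305, 33, 39]);
  translate([34, 0, 608]) cube([305, 33, 39]);
  translate([34, 0, 925]) cube([305, 33, 39]);
  translate([34, 0, 1242]) cube([305, 33, 39]);
}
translate([452, -547, 0]) {
  translate([0, 0, 384]) cube([341, 327, 34]);
  cube([40, 40, 384]);
  translate([301, 0, 0]) cube([40, 40, 384]);
  translate([0, 287, 0]) cube([40, 40, 384]);
  translate([301, 287, 0]) cube([40, 40, 384]);
}
translate([452, 1009, 0]) {
  translate([0, 0, 384]) cube([341, 327, 34]);
  cube([40, 40, 384]);
  translate([301, 0, 0]) cube([40, 40, 384]);
  translate([0, 287, 0]) cube([40, 40, 384]);
  translate([301, 287, 0]) cube([40, 40, 384]);
}
translate([1465, 231, 0]) {
  translate([0, 0, 384]) cube([341, 327, 34]);
  cube([40, 40, 384]);
  translate([301, 0, 0]) cube([40, 40, 384]);
  translate([0, 287, 0]) cube([40, 40, 384]);
  translate([301, 287, 0]) cube([40, 40, 384]);
}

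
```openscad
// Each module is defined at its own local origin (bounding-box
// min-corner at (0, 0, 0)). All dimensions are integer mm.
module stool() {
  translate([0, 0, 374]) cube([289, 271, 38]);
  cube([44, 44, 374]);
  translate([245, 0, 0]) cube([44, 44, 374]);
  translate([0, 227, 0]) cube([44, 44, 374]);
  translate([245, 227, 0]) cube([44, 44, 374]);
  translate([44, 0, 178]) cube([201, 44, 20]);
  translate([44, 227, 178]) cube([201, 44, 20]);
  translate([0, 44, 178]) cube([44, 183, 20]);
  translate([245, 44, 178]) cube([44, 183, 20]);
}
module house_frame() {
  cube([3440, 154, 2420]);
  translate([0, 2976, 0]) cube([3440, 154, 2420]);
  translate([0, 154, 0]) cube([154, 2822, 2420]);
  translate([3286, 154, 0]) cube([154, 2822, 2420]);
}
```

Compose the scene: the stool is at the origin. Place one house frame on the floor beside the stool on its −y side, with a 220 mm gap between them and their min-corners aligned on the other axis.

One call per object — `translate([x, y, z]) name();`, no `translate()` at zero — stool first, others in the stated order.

stool();
translate([0, -3350, 0]) house_frame();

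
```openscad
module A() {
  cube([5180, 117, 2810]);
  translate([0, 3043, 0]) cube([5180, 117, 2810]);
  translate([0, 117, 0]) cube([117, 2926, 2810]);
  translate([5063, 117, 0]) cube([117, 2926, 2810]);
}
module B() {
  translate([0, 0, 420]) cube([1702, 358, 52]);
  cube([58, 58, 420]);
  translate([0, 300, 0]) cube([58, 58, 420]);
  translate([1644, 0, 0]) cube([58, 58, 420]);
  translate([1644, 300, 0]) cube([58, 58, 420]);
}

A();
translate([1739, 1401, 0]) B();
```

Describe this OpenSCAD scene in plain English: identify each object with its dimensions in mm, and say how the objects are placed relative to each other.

A is the wall frame of a small rectangular building: four walls, each 2810 mm tall and 117 mm thick, enclosing a footprint 5180 mm (x) by 3160 mm (y) outside-to-outside, with no floor or roof. The front and back walls (the −y and +y sides) span the full width; the two side walls fit between them.

B is a long wooden bench with a 1702 mm (x) × 358 mm (y) seat, 52 mm thick, its top surface 472 mm above the floor. Four 58 mm square legs at the seat corners, flush with the edges, run from z = 0 to the seat underside.

The bench sits inside the house frame, centred.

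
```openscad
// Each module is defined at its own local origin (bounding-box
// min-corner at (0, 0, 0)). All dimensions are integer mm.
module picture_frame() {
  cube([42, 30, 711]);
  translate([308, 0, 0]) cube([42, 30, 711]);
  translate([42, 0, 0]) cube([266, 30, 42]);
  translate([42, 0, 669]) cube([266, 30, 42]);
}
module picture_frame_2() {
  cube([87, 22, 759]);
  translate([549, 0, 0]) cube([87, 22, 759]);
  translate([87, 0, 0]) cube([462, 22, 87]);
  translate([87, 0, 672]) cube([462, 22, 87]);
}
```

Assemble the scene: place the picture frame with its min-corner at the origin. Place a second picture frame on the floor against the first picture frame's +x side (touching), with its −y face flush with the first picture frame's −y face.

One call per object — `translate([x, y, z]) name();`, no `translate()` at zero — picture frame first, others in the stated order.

picture_frame();
translate([350, 0, 0]) picture_frame_2();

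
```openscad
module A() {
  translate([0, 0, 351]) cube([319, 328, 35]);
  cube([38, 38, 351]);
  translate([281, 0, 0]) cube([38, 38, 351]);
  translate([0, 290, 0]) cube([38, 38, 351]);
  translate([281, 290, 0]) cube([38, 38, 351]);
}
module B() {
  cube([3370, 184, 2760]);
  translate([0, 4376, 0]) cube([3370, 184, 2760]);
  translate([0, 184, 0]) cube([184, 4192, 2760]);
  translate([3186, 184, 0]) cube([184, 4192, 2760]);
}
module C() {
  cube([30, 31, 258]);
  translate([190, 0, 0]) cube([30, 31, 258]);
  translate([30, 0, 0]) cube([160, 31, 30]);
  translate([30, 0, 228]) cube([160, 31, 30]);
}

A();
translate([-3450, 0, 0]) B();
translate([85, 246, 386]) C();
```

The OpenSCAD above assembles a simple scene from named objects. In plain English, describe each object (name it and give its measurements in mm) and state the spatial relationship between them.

A is a four-legged stool. The seat is 319×328 mm, 35 mm thick, top at z = 386 mm. It stands on four square legs, each 38×38 mm in cross-section, from z = 0 to the seat underside, each flush with a corner of the seat.

B is a box-shaped house frame (walls only): outside footprint 3370×4560 mm, wall height 2760 mm, wall thickness 184 mm. The two y-facing walls run the full x-width; the two x-facing walls fit between the inner faces of the y-facing walls.

C is a rectangular picture frame lying in the x–z plane (depth along y). The opening is 160 mm wide (x) by 198 mm tall (z), surrounded by a border 30 mm wide on all four sides. The frame is 31 mm deep and is made of two full-height vertical stiles with two horizontal rails fitted between them.

The house frame is on the floor beside the stool on its −x side. The picture frame is on top of the stool.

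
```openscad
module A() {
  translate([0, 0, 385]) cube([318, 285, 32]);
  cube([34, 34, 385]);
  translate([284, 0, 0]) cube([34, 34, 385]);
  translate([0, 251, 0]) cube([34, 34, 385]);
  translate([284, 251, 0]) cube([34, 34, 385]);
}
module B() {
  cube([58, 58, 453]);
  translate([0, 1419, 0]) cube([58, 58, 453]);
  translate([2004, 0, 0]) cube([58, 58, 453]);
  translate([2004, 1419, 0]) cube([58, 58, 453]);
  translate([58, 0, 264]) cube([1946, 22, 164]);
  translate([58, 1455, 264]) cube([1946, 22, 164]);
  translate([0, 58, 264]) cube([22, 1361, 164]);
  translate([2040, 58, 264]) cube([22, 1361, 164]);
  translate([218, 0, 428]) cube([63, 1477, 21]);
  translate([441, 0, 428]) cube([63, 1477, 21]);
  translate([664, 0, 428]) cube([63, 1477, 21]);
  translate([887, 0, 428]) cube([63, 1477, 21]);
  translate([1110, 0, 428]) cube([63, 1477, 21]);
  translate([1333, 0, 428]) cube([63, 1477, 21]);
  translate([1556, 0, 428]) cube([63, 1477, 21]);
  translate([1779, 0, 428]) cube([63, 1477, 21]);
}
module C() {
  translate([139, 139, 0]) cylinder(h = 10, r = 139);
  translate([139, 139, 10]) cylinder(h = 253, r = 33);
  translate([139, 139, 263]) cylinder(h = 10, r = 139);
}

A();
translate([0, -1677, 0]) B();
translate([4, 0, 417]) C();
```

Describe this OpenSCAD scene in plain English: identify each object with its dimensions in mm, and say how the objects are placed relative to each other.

A is a simple wooden stool: a rectangular seat 318 mm (x) by 285 mm (y), 32 mm thick, top face at z = 417 mm, on four square legs, each 34×34 mm in cross-section. The legs rest on z = 0, each flush with a corner of the seat.

B is a bed frame 2062 mm long (x) by 1477 mm wide (y). Four 58×58 mm corner posts, 453 mm tall, at the corners of the footprint. Four rails of 22 mm thickness and 164 mm height run between adjacent posts with their undersides at z = 264 mm, their outer faces flush with the outside of the frame (the two x-running rails run between the posts' inner faces; the two y-running rails run between the posts' inner faces). 8 slats, each 63 mm wide (x) and 21 mm thick, lie across the top of the two x-running rails, running the full 1477 mm width of the frame in y; the slats are evenly spaced along x between the inner faces of the end posts with equal gaps (rounded down to the nearest mm) at the −x end and between each pair — any rounding remainder accumulates at the +x end.

C is a spool: two coaxial disc flanges of radius 139 mm and thickness 10 mm, joined by a core cylinder of radius 33 mm and height 253 mm. The lower flange rests on z = 0 and the three cylinders share a vertical axis.

The bed frame is on the floor beside the stool on its −y side. The spool is on top of the stool.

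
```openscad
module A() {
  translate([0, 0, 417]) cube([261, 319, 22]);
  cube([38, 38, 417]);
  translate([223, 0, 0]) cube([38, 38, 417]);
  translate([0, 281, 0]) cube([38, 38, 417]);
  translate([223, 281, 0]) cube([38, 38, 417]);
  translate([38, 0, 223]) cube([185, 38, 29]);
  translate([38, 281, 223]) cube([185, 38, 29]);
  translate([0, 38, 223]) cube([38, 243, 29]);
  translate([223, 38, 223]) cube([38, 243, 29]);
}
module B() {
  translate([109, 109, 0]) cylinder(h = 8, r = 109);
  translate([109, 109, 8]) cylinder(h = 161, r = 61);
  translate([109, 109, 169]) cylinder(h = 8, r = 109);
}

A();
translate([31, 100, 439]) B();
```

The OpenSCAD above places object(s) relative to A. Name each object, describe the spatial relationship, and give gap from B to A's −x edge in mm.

A is a stool. B is a spool. The spool is on top of the stool. The gap from the spool to the stool's −x edge is 31 mm.

The spool's min-x is at 31; the stool's min-x is 0; gap = 31 mm.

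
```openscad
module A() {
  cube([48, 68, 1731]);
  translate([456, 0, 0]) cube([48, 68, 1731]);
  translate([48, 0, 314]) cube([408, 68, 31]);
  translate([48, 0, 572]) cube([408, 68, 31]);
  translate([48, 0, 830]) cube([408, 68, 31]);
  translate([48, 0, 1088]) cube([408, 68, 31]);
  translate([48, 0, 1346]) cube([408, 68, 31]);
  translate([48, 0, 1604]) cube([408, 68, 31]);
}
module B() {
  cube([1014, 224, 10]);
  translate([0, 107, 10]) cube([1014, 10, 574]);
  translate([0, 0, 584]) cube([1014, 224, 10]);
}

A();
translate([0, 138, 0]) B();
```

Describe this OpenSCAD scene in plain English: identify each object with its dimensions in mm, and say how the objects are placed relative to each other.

A is a straight ladder. Two 48×68 mm vertical rails, 1731 mm tall, stand 504 mm apart (outside-to-outside) with their front faces coplanar on the −y side. 6 rungs, each 68 mm deep and 31 mm tall, span between the inner faces of the rails, front faces flush with the rails. The lowest rung's underside is at z = 314 mm and rungs are spaced 258 mm apart (underside to underside).

B is an I-beam lying along x, 1014 mm long. Overall section height 594 mm. Two flanges 224 mm wide (y) and 10 mm thick, one on the floor and one at the top; a web 10 mm thick runs between them, centred on the flange width.

The I-beam is on the floor beside the ladder on its +y side.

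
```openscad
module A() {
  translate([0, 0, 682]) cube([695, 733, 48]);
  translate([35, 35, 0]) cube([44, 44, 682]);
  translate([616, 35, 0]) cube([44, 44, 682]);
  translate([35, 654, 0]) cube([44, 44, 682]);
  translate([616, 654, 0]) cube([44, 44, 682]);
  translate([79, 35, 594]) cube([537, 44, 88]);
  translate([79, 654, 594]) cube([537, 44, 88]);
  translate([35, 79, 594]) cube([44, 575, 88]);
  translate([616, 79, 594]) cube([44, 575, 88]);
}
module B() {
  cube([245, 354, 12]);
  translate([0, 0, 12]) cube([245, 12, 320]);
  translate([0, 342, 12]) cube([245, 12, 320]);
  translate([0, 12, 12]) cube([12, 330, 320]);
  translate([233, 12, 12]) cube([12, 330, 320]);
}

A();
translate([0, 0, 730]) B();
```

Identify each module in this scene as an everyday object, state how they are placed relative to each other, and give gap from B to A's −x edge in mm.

The open box's min-x is at 0; the table's min-x is 0; gap = 0 mm.

A is a table. B is an open box. The open box is on top of the table. The gap from the open box to the table's −x edge is 0 mm.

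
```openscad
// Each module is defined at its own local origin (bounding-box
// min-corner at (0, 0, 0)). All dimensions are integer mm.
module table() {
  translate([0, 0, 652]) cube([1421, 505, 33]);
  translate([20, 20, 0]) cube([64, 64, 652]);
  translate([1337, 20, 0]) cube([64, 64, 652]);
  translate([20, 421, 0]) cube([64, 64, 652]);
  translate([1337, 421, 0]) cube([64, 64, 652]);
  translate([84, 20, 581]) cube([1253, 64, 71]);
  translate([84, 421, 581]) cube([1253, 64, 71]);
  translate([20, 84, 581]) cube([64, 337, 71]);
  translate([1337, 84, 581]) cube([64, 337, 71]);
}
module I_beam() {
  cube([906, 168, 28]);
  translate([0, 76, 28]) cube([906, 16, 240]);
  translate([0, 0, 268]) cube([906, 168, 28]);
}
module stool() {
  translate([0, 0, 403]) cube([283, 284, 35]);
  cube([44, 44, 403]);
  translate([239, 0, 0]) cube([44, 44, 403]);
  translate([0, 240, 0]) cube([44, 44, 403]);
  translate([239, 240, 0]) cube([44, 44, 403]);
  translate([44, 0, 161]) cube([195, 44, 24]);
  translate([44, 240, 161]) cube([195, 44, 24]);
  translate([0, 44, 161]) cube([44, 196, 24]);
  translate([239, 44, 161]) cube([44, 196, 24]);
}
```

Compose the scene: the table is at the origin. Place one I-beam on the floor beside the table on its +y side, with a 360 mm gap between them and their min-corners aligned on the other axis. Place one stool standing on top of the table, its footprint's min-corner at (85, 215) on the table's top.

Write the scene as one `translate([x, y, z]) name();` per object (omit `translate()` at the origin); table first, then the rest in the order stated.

table();
translate([0, 865, 0]) I_beam();
translate([85, 215, 685]) stool();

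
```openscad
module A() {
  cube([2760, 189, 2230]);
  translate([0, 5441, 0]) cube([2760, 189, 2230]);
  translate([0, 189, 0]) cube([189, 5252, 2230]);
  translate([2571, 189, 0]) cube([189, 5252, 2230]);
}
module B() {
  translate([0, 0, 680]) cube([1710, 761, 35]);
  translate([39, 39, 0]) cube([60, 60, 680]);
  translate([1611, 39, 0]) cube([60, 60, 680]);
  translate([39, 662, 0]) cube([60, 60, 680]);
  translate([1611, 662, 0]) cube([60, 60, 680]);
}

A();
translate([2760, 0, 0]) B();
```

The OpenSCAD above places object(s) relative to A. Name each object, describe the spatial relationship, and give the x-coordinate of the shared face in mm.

A is a house frame. B is a table. The table is against the house frame's +x side, with their −y faces flush. The x-coordinate of the shared face is 2760 mm.

The house frame's +x face and the table's −x face are both at x = 2760 mm.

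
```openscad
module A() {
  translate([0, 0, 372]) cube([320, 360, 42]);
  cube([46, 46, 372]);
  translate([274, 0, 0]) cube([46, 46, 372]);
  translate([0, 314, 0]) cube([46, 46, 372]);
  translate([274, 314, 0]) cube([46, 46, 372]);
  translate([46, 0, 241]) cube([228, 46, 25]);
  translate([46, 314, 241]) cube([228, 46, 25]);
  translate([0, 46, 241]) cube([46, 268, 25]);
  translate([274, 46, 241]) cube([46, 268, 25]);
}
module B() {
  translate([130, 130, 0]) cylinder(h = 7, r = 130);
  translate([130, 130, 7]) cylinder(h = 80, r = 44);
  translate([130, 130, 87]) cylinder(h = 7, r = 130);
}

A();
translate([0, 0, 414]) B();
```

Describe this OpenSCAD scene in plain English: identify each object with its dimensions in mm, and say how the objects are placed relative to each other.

A is a four-legged stool. The seat is a 320×360×42 mm slab whose top surface is at z = 414 mm; four square legs, each 46×46 mm in cross-section, run from the floor (z = 0) to the underside of the seat, each flush with a corner of the seat. Four stretchers, 46 mm wide and 25 mm tall, connect adjacent legs with their undersides at z = 241 mm, each running between the inner faces of the legs it joins and aligned with the legs' outer faces on the other axis.

B is a spool: two coaxial disc flanges of radius 130 mm and thickness 7 mm, joined by a core cylinder of radius 44 mm and height 80 mm. The lower flange rests on z = 0 and the three cylinders share a vertical axis.

The spool is on top of the stool.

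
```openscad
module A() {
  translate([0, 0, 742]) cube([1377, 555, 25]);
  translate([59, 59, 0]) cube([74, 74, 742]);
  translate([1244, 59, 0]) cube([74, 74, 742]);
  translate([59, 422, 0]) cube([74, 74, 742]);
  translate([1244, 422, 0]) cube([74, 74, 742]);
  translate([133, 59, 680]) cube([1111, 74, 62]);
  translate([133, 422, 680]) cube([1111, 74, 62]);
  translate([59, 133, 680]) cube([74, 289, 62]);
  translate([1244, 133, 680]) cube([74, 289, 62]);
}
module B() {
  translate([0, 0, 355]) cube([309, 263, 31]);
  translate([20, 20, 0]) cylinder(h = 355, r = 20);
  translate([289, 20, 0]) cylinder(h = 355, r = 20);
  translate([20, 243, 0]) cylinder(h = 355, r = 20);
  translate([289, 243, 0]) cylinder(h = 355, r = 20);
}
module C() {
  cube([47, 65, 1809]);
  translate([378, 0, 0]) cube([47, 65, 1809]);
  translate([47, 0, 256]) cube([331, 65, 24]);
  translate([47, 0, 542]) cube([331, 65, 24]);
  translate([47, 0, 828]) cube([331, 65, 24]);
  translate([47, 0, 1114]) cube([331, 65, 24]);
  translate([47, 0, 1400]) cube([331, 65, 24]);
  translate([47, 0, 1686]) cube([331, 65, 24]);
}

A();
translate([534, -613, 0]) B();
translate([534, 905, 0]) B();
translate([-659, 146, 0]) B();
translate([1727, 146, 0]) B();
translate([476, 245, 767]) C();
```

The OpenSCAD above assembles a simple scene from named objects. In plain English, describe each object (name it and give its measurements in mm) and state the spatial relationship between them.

A is a table with a 1377×555 mm rectangular top, 25 mm thick, top surface at z = 767 mm, supported by four 74×74 mm square legs, each inset 59 mm from the nearest pair of top edges, running from the floor. Four apron rails, 74 mm thick and 62 mm tall, run between adjacent legs with their top edges flush with the underside of the top and their outer faces flush with the legs' outer faces.

B is a four-legged stool. The seat is 309×263 mm, 31 mm thick, top at z = 386 mm. It stands on four round legs, each 40 mm in diameter, from z = 0 to the seat underside, each leg's axis is inset half a diameter from the nearest pair of seat edges (so the leg's bounding box is flush with the corner).

C is a wooden ladder with two side rails of 47×65 mm section and 1809 mm height, set 425 mm apart overall. Between them run 6 rectangular rungs (65 mm deep, 24 mm thick), front faces flush with the rails' −y face. The bottom of the first rung is 256 mm above the floor and each subsequent rung is 286 mm higher than the one below.

Four stools sit around the table at the −y, +y, −x, +x sides. The ladder is on top of the table, centred.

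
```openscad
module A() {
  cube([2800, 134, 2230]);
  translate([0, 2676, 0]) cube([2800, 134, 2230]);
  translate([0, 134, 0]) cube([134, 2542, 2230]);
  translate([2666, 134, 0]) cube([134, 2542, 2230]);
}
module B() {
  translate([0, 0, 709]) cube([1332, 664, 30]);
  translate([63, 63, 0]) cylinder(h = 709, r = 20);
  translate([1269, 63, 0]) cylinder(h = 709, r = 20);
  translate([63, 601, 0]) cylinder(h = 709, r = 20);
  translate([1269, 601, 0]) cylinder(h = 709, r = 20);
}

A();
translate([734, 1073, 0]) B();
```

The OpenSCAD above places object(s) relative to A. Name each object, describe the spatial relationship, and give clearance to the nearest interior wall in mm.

A is a house frame. B is a table. The table sits inside the house frame, centred. The clearance to the nearest interior wall is 600 mm.

Clearances: x = 600, y = 939; minimum 600 mm.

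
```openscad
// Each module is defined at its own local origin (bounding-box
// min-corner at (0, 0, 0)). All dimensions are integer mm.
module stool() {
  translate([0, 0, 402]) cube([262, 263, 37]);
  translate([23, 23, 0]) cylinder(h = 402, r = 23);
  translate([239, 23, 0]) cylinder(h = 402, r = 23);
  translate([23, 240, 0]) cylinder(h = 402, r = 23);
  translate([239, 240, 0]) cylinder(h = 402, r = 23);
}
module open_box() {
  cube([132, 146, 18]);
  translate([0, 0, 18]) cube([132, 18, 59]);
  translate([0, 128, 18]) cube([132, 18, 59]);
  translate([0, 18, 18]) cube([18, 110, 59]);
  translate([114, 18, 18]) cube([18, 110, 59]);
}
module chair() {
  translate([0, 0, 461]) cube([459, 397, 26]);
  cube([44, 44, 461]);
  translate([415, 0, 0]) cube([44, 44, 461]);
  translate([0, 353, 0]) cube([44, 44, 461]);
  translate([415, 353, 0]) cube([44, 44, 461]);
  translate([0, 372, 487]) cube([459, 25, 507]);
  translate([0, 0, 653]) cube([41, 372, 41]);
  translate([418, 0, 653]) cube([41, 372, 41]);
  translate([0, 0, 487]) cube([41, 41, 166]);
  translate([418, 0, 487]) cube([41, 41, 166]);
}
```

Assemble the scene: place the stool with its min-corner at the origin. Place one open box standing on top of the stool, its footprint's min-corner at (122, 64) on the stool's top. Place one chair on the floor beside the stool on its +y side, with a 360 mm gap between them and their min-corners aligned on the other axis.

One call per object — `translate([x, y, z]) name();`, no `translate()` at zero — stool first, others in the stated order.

stool();
translate([122, 64, 439]) open_box();
translate([0, 623, 0]) chair();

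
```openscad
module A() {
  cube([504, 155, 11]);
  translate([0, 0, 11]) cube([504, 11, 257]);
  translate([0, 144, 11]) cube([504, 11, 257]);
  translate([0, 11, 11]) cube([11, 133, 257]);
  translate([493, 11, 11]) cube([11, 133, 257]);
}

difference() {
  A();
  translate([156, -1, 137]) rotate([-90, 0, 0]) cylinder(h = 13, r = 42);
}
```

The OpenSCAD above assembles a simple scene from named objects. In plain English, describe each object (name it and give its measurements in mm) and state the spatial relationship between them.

A is an open-topped rectangular box: outside dimensions 504×155×268 mm, with a uniform wall and base thickness of 11 mm. The base is a full 504×155 slab on the floor; four walls sit on top of the base. The front and back walls (the −y and +y sides) span the full width; the two side walls fit between them.

The open box has a circular hole of radius 42 mm through its front wall, centred at (x = 156, z = 137).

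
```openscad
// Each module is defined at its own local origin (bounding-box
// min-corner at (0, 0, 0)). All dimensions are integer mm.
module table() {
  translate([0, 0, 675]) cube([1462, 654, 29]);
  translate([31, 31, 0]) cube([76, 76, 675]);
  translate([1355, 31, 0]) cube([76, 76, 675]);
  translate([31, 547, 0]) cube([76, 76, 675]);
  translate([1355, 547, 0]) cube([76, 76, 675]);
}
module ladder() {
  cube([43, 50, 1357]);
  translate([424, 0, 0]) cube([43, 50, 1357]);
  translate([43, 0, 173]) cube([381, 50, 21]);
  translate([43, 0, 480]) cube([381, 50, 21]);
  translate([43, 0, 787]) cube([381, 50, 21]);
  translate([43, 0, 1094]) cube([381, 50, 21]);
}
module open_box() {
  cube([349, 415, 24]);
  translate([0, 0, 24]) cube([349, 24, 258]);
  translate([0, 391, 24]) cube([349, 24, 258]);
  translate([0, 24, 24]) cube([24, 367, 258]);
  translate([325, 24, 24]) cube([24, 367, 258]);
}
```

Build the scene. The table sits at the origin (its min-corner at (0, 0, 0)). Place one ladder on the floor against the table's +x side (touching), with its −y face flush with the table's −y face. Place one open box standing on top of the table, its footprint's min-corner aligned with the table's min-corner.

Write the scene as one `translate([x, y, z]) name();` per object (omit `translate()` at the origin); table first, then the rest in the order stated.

table();
translate([1462, 0, 0]) ladder();
translate([0, 0, 704]) open_box();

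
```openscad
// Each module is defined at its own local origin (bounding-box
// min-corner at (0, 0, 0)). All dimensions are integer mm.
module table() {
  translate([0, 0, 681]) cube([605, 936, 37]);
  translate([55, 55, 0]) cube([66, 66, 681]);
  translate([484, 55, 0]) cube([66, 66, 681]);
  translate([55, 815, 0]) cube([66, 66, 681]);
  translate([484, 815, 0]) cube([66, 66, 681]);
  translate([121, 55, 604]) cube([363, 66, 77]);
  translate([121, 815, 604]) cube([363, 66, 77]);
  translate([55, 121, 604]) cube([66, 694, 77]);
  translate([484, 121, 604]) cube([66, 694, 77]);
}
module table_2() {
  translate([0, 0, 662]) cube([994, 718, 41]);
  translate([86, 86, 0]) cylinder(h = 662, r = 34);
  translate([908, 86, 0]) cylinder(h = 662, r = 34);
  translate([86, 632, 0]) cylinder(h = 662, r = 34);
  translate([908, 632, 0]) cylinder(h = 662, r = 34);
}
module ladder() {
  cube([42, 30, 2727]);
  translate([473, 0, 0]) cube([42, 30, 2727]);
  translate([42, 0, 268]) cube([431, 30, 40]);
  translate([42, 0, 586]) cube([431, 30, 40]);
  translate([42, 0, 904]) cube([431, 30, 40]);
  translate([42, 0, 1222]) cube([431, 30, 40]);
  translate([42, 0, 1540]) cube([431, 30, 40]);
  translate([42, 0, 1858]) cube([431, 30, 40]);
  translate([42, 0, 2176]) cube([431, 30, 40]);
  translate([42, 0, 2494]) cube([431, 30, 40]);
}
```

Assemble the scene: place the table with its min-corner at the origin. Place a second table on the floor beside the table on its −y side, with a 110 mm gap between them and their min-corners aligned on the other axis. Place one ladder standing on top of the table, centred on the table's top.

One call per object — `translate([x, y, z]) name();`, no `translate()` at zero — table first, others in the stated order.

table();
translate([0, -828, 0]) table_2();
translate([45, 453, 718]) ladder();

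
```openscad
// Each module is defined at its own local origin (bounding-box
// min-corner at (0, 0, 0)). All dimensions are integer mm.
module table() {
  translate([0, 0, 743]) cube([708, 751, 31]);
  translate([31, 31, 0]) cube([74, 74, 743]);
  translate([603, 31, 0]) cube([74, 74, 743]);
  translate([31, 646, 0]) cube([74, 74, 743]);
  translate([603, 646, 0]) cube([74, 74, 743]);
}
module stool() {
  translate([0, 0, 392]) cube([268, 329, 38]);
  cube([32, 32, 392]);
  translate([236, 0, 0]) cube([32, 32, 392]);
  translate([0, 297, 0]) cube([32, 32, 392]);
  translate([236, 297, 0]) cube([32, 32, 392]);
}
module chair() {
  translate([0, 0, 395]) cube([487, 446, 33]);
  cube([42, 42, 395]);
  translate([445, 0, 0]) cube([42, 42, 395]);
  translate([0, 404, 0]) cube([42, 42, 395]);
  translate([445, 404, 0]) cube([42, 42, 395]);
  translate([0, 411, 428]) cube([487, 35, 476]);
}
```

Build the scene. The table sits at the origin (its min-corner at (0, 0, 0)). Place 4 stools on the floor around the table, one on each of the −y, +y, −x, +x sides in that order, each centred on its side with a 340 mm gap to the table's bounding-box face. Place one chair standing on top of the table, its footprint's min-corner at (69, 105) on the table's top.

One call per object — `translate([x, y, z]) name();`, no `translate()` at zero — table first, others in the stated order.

table();
translate([220, -669, 0]) stool();
translate([220, 1091, 0]) stool();
translate([-608, 211, 0]) stool();
translate([1048, 211, 0]) stool();
translate([69, 105, 774]) chair();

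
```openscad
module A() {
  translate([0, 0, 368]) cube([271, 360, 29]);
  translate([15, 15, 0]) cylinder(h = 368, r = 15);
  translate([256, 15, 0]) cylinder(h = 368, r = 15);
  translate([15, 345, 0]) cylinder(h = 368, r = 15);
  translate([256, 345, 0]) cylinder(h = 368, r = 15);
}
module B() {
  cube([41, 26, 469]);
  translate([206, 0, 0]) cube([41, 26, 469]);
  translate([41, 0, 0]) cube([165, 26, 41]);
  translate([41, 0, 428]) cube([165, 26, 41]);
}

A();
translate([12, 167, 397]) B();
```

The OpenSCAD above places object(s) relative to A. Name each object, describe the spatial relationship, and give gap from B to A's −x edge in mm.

The picture frame's min-x is at 12; the stool's min-x is 0; gap = 12 mm.

A is a stool. B is a picture frame. The picture frame is on top of the stool, centred. The gap from the picture frame to the stool's −x edge is 12 mm.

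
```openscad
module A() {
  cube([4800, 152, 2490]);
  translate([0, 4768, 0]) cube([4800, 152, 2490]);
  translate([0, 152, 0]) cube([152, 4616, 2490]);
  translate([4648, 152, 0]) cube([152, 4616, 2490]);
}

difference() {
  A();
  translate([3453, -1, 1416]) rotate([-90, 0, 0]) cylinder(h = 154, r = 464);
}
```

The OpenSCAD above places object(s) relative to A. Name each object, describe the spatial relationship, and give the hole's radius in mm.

The subtracted cylinder has r = 464 mm.

A is a house frame. The house frame has a circular hole through its front wall. The hole's radius is 464 mm.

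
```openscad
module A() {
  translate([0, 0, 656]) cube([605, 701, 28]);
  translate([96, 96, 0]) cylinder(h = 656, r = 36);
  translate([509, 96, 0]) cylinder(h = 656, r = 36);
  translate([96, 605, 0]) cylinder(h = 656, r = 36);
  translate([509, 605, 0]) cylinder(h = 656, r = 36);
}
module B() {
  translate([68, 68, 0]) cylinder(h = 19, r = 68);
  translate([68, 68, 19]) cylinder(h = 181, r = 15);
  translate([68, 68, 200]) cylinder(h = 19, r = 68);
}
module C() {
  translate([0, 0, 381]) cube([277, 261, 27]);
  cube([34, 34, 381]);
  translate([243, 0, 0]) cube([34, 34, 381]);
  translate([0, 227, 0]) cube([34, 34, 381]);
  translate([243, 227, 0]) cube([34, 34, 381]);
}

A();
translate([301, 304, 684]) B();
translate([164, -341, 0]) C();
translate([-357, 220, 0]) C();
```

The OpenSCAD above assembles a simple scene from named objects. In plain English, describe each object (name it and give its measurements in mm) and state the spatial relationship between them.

A is a table: top 605 mm (x) × 701 mm (y), 28 mm thick, upper face at z = 684 mm, on four round legs of 72 mm diameter, each leg's bounding box inset 60 mm from the nearest pair of top edges, running from z = 0 to the bottom of the top.

B is a spool: two coaxial disc flanges of radius 68 mm and thickness 19 mm, joined by a core cylinder of radius 15 mm and height 181 mm. The lower flange rests on z = 0 and the three cylinders share a vertical axis.

C is a four-legged stool. The seat is a 277×261×27 mm slab whose top surface is at z = 408 mm; four square legs, each 34×34 mm in cross-section, run from the floor (z = 0) to the underside of the seat, each flush with a corner of the seat.

The spool is on top of the table. Two stools sit around the table at the −y, −x sides.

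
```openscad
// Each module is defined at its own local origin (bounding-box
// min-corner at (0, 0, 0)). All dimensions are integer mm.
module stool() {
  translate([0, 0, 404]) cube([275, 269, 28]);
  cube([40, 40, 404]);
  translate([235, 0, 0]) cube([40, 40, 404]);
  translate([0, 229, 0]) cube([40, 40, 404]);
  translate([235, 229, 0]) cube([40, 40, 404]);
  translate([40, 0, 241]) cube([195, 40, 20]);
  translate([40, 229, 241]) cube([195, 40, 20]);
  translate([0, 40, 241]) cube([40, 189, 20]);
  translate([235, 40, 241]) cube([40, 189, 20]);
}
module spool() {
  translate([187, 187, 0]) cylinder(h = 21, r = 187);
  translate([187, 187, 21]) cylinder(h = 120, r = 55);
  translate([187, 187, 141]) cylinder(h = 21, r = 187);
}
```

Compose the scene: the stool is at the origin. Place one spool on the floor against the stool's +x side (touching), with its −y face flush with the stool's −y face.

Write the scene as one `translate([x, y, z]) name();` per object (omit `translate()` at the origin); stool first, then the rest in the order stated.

stool();
translate([275, 0, 0]) spool();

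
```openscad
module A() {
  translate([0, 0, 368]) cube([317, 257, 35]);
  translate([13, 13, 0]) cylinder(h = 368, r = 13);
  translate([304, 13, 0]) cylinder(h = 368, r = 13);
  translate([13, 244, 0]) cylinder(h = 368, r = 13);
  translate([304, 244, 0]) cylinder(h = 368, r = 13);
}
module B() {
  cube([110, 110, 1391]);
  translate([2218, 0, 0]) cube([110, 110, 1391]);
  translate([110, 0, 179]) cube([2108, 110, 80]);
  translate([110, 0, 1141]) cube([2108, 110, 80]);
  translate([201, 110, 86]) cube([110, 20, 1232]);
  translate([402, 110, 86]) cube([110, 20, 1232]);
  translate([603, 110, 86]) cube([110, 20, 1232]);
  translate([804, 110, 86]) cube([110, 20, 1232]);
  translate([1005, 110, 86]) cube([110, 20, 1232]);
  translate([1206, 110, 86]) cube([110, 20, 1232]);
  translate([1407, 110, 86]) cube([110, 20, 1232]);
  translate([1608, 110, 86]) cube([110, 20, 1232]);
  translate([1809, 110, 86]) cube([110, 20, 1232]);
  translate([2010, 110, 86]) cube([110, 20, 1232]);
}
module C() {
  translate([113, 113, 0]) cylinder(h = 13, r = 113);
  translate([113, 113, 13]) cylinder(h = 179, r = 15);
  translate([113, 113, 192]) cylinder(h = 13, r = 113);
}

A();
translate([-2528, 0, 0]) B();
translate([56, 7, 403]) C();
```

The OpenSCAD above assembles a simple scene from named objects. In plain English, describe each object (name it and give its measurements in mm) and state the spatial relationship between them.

A is a four-legged stool. The seat is a 317×257×35 mm slab whose top surface is at z = 403 mm; four round legs, each 26 mm in diameter, run from the floor (z = 0) to the underside of the seat, each leg's axis is inset half a diameter from the nearest pair of seat edges (so the leg's bounding box is flush with the corner).

B is a fence section. Two 110×110 mm posts, 1391 mm tall, stand on the floor with a clear span of 2108 mm between their inner faces. Two horizontal rails of 110×80 mm section span the gap between the posts with their undersides at z = 179 mm and z = 1141 mm, flush with the posts' −y face. 10 pickets, each 110 mm wide, 20 mm thick and 1232 mm tall, are fixed to the +y face of the rails with their bottoms at z = 86 mm, evenly spaced across the span with equal gaps (rounded down to the nearest mm) at the −x end and between each pair — any rounding remainder accumulates at the +x end.

C is a spool: two coaxial disc flanges of radius 113 mm and thickness 13 mm, joined by a core cylinder of radius 15 mm and height 179 mm. The lower flange rests on z = 0 and the three cylinders share a vertical axis.

The fence section is on the floor beside the stool on its −x side. The spool is on top of the stool.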